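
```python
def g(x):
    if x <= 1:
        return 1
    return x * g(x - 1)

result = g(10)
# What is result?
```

g(10) = 10 * 9 * 8 * 7 * 6 * 5 * 4 * 3 * 2 * 1 = 3628800

Answer: 3628800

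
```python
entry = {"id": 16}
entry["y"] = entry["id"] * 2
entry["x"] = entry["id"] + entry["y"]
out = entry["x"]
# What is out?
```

Trace:
`entry = {"id": 16}` → entry = {'id': 16}
`entry["y"] = entry["id"] * 2` → entry = {'id': 16, 'y': 32}
`entry["x"] = entry["id"] + entry["y"]` → entry = {'id': 16, 'y': 32, 'x': 48}
`out = entry["x"]` → out = 48
So out = 48

Answer: 48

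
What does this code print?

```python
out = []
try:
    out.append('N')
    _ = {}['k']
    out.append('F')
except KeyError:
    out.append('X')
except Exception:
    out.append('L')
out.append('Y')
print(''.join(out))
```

Execution trace: 'N' (try body) → 'X' (except KeyError) → 'Y' (after the try/except). Output: NXY

Answer: NXY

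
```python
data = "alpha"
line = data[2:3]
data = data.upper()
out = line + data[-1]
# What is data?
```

Trace:
`data = "alpha"` → data = 'alpha'
`line = data[2:3]` → line = 'p'
`data = data.upper()` → data = 'ALPHA'
`out = line + data[-1]` → out = 'pA'
So data = 'ALPHA'

Answer: 'ALPHA'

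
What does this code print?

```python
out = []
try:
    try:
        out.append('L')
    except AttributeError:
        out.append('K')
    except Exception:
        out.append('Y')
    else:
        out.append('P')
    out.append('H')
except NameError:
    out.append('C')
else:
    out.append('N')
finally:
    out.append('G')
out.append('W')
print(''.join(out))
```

Execution trace: 'L' (inner try body, no exception) → 'P' (inner else) → 'H' (try body, no exception) → 'N' (else) → 'G' (finally) → 'W' (after the try/except). Output: LPHNGW

Answer: LPHNGW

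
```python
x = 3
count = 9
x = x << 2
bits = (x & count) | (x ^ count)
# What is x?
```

Trace:
`x = 3` → x = 3
`count = 9` → count = 9
`x = x << 2` → x = 12
`bits = (x & count) | (x ^ count)` → bits = 13
So x = 12

Answer: 12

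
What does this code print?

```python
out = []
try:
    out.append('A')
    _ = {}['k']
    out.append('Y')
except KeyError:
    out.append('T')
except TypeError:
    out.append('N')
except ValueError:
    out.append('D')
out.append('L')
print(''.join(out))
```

Execution trace: 'A' (try body) → 'T' (except KeyError) → 'L' (after the try/except). Output: ATL

Answer: ATL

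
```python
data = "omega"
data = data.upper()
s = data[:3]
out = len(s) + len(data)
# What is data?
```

Trace:
`data = "omega"` → data = 'omega'
`data = data.upper()` → data = 'OMEGA'
`s = data[:3]` → s = 'OME'
`out = len(s) + len(data)` → out = 8
So data = 'OMEGA'

Answer: 'OMEGA'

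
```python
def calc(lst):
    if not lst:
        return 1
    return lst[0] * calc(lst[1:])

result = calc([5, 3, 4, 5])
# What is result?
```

Product over [5, 3, 4, 5] = 5 * 3 * 4 * 5 = 300

Answer: 300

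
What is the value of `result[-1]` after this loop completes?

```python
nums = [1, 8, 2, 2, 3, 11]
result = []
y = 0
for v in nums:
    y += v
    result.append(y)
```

Cumulative sum ends at 27
`result` takes the values: [] → [1] → [1, 9] → [1, 9, 11] → [1, 9, 11, 13] → [1, 9, 11, 13, 16] → [1, 9, 11, 13, 16, 27]
So `result[-1]` = 27

Answer: 27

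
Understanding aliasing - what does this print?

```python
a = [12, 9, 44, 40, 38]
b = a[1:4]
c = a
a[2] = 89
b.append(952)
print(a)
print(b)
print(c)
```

Key concept: slice vs alias.
Step by step:
`a = [12, 9, 44, 40, 38]` → a = [12, 9, 44, 40, 38]
`b = a[1:4]` → b = [9, 44, 40]
`c = a` → c = [12, 9, 44, 40, 38] (same object as a)
`a[2] = 89` → a = [12, 9, 89, 40, 38] (same object as c); c = [12, 9, 89, 40, 38] (same object as a)
`b.append(952)` → b = [9, 44, 40, 952]
`print(a)` → prints [12, 9, 89, 40, 38]
`print(b)` → prints [9, 44, 40, 952]
`print(c)` → prints [12, 9, 89, 40, 38]

Answer:
[12, 9, 89, 40, 38]
[9, 44, 40, 952]
[12, 9, 89, 40, 38]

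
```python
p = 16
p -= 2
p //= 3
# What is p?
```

Trace:
`p = 16` → p = 16
`p -= 2` → p = 14
`p //= 3` → p = 4
So p = 4

Answer: 4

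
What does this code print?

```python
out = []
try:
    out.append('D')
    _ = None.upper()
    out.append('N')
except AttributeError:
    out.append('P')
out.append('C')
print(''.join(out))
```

Execution trace: 'D' (try body) → 'P' (except AttributeError) → 'C' (after the try/except). Output: DPC

Answer: DPC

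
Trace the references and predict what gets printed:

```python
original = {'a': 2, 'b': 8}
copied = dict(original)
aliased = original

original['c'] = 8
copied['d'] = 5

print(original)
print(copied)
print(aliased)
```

Key concept: dict() creates copy, assignment creates alias.
Step by step:
`original = {'a': 2, 'b': 8}` → original = {'a': 2, 'b': 8}
`copied = dict(original)` → copied = {'a': 2, 'b': 8}
`aliased = original` → aliased = {'a': 2, 'b': 8} (same object as original)
`original['c'] = 8` → original = {'a': 2, 'b': 8, 'c': 8} (same object as aliased); aliased = {'a': 2, 'b': 8, 'c': 8} (same object as original)
`copied['d'] = 5` → copied = {'a': 2, 'b': 8, 'd': 5}
`print(original)` → prints {'a': 2, 'b': 8, 'c': 8}
`print(copied)` → prints {'a': 2, 'b': 8, 'd': 5}
`print(aliased)` → prints {'a': 2, 'b': 8, 'c': 8}

Answer:
{'a': 2, 'b': 8, 'c': 8}
{'a': 2, 'b': 8, 'd': 5}
{'a': 2, 'b': 8, 'c': 8}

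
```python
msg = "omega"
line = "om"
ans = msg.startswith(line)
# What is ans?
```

Trace:
`msg = "omega"` → msg = 'omega'
`line = "om"` → line = 'om'
`ans = msg.startswith(line)` → ans = True
So ans = True

Answer: True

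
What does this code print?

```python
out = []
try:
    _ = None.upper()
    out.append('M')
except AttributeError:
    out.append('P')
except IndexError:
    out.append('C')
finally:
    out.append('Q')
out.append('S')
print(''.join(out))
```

Execution trace: 'P' (except AttributeError) → 'Q' (finally) → 'S' (after the try/except). Output: PQS

Answer: PQS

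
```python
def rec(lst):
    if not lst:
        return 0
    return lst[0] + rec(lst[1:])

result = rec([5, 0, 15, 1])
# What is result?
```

5 + 0 + 15 + 1 + 0 = 21

Answer: 21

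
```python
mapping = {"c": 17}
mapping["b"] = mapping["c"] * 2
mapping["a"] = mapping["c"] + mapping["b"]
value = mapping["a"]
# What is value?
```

Trace:
`mapping = {"c": 17}` → mapping = {'c': 17}
`mapping["b"] = mapping["c"] * 2` → mapping = {'c': 17, 'b': 34}
`mapping["a"] = mapping["c"] + mapping["b"]` → mapping = {'c': 17, 'b': 34, 'a': 51}
`value = mapping["a"]` → value = 51
So value = 51

Answer: 51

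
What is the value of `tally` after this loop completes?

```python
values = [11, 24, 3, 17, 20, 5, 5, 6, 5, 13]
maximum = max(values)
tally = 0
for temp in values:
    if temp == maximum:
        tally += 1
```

Count of max value 24 in [11, 24, 3, 17, 20, 5, 5, 6, 5, 13]
`tally` takes the values: 0 → 1

Answer: 1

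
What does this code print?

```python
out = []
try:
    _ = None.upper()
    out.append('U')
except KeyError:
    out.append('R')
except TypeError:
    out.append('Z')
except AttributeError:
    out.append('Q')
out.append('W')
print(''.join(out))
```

Execution trace: 'Q' (except AttributeError) → 'W' (after the try/except). Output: QW

Answer: QW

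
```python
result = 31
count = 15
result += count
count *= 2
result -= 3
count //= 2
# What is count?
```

Trace:
`result = 31` → result = 31
`count = 15` → count = 15
`result += count` → result = 46
`count *= 2` → count = 30
`result -= 3` → result = 43
`count //= 2` → count = 15
So count = 15

Answer: 15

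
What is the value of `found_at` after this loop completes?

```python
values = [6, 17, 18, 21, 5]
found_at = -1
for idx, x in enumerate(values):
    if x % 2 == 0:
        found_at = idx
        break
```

First even number index in [6, 17, 18, 21, 5]
`found_at` takes the values: -1 → 0

Answer: 0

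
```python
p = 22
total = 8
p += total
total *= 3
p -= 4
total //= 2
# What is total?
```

Trace:
`p = 22` → p = 22
`total = 8` → total = 8
`p += total` → p = 30
`total *= 3` → total = 24
`p -= 4` → p = 26
`total //= 2` → total = 12
So total = 12

Answer: 12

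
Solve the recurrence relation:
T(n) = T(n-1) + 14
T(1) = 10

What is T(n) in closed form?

Unrolling: T(n) = T(1) + 14·(n-1) = 10 + 14(n-1) = 14n - 4.

Answer: T(n) = 14n - 4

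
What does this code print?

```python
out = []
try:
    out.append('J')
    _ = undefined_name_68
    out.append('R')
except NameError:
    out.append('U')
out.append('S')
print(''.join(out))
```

Execution trace: 'J' (try body) → 'U' (except NameError) → 'S' (after the try/except). Output: JUS

Answer: JUS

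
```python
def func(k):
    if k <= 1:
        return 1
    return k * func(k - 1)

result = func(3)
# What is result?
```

func(3) = 3 * 2 * 1 = 6

Answer: 6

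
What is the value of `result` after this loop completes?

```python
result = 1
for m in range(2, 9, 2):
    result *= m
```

Product of even numbers 2 to 8
`result` takes the values: 1 → 2 → 8 → 48 → 384

Answer: 384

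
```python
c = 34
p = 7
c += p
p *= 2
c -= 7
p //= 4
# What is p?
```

Trace:
`c = 34` → c = 34
`p = 7` → p = 7
`c += p` → c = 41
`p *= 2` → p = 14
`c -= 7` → c = 34
`p //= 4` → p = 3
So p = 3

Answer: 3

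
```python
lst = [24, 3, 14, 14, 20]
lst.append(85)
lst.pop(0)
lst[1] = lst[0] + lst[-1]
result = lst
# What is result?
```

Trace:
`lst = [24, 3, 14, 14, 20]` → lst = [24, 3, 14, 14, 20]
`lst.append(85)` → lst = [24, 3, 14, 14, 20, 85]
`lst.pop(0)` → lst = [3, 14, 14, 20, 85]
`lst[1] = lst[0] + lst[-1]` → lst = [3, 88, 14, 20, 85]
`result = lst` → result = [3, 88, 14, 20, 85]
So result = [3, 88, 14, 20, 85]

Answer: [3, 88, 14, 20, 85]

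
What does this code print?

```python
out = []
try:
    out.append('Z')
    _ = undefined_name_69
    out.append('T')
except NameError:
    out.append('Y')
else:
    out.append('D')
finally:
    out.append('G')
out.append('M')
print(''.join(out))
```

Execution trace: 'Z' (try body) → 'Y' (except NameError) → 'G' (finally) → 'M' (after the try/except). Output: ZYGM

Answer: ZYGM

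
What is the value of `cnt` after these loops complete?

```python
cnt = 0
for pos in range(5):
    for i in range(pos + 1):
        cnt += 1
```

Triangle: 1 + 2 + ... + 5
`cnt` takes the values: 0 → 1 → 2 → 3 → 4 → 5 → 6 → 7 → 8 → 9 → 10 → 11 → 12 → 13 → 14 → 15

Answer: 15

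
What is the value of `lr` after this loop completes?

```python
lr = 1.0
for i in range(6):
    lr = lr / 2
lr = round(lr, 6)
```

Halving LR 6 times: 1 / 2^6
`lr` takes the values: 1.0 → 0.5 → 0.25 → 0.125 → 0.0625 → 0.03125 → 0.015625

Answer: 0.015625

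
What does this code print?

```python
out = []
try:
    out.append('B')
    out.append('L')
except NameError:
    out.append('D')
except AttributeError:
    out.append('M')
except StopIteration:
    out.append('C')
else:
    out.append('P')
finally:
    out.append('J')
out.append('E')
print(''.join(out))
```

Execution trace: 'B' (try body) → 'L' (try body, no exception) → 'P' (else) → 'J' (finally) → 'E' (after the try/except). Output: BLPJE

Answer: BLPJE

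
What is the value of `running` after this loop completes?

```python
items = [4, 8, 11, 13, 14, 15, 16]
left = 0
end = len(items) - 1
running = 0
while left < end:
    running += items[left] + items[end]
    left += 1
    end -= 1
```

Sum of pairs from ends
`running` takes the values: 0 → 20 → 43 → 68

Answer: 68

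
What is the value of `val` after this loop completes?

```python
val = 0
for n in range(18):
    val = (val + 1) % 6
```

Increment mod 6, 18 times = 0
`val` takes the values: 0 → 1 → 2 → 3 → 4 → 5 → 0 → 1 → 2 → 3 → 4 → 5 → 0 → 1 → 2 → 3 → 4 → 5 → 0

Answer: 0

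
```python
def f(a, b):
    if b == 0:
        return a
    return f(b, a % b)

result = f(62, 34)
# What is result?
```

f(62, 34) -> f(34, 28) -> f(28, 6) -> f(6, 4) -> f(4, 2) -> f(2, 0) -> 2

Answer: 2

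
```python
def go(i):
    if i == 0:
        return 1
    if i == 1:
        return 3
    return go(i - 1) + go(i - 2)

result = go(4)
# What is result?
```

Build up from base cases: go(0)=1, go(1)=3, go(2)=4, go(3)=7, go(4)=11

Answer: 11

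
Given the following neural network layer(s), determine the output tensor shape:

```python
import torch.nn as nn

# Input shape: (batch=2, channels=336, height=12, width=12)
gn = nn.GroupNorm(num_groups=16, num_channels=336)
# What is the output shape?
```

Input: (2, 336, 12, 12) -> Output: (2, 336, 12, 12)

Answer: (2, 336, 12, 12)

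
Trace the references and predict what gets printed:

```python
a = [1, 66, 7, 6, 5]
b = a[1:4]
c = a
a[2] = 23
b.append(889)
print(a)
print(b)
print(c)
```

Key concept: slice vs alias.
Step by step:
`a = [1, 66, 7, 6, 5]` → a = [1, 66, 7, 6, 5]
`b = a[1:4]` → b = [66, 7, 6]
`c = a` → c = [1, 66, 7, 6, 5] (same object as a)
`a[2] = 23` → a = [1, 66, 23, 6, 5] (same object as c); c = [1, 66, 23, 6, 5] (same object as a)
`b.append(889)` → b = [66, 7, 6, 889]
`print(a)` → prints [1, 66, 23, 6, 5]
`print(b)` → prints [66, 7, 6, 889]
`print(c)` → prints [1, 66, 23, 6, 5]

Answer:
[1, 66, 23, 6, 5]
[66, 7, 6, 889]
[1, 66, 23, 6, 5]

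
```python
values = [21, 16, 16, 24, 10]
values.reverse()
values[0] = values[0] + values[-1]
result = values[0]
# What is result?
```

Trace:
`values = [21, 16, 16, 24, 10]` → values = [21, 16, 16, 24, 10]
`values.reverse()` → values = [10, 24, 16, 16, 21]
`values[0] = values[0] + values[-1]` → values = [31, 24, 16, 16, 21]
`result = values[0]` → result = 31
So result = 31

Answer: 31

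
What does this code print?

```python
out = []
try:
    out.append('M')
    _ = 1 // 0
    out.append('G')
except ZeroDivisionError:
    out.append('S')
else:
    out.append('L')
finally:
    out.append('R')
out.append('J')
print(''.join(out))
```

Execution trace: 'M' (try body) → 'S' (except ZeroDivisionError) → 'R' (finally) → 'J' (after the try/except). Output: MSRJ

Answer: MSRJ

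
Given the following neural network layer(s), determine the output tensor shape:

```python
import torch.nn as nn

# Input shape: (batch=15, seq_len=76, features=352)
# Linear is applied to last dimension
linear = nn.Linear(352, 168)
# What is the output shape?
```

Input: (15, 76, 352) -> Output: (15, 76, 168)

Answer: (15, 76, 168)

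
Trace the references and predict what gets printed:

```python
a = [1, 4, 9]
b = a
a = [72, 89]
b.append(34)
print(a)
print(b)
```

Key concept: rebinding vs mutation: a is rebound to a new list, b still points at the original.
Step by step:
`a = [1, 4, 9]` → a = [1, 4, 9]
`b = a` → b = [1, 4, 9] (same object as a)
`a = [72, 89]` → a = [72, 89]
`b.append(34)` → b = [1, 4, 9, 34]
`print(a)` → prints [72, 89]
`print(b)` → prints [1, 4, 9, 34]

Answer:
[72, 89]
[1, 4, 9, 34]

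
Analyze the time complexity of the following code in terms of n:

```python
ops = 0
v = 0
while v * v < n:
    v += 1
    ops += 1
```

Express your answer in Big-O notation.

Each loop level contributes: √n. Multiplying the contributions gives O(√n).

Answer: O(√n)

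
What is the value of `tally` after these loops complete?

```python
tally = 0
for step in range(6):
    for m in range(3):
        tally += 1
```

6 * 3 = 18
`tally` takes the values: 0 → 1 → 2 → 3 → 4 → 5 → 6 → 7 → 8 → 9 → 10 → 11 → 12 → 13 → 14 → 15 → 16 → 17 → 18

Answer: 18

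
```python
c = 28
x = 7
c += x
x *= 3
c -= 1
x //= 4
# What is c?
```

Trace:
`c = 28` → c = 28
`x = 7` → x = 7
`c += x` → c = 35
`x *= 3` → x = 21
`c -= 1` → c = 34
`x //= 4` → x = 5
So c = 34

Answer: 34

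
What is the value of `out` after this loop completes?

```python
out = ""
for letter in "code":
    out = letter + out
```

Reverse 'code'
`out` takes the values: "" → "c" → "oc" → "doc" → "edoc"

Answer: "edoc"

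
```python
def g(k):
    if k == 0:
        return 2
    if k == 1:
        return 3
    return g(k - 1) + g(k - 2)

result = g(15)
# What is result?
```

Build up from base cases: g(0)=2, g(1)=3, g(2)=5, g(3)=8, g(4)=13, g(5)=21, g(6)=34, ..., g(15)=2584

Answer: 2584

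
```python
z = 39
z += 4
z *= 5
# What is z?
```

Trace:
`z = 39` → z = 39
`z += 4` → z = 43
`z *= 5` → z = 215
So z = 215

Answer: 215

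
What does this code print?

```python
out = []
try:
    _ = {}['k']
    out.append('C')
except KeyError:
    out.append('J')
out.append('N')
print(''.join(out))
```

Execution trace: 'J' (except KeyError) → 'N' (after the try/except). Output: JN

Answer: JN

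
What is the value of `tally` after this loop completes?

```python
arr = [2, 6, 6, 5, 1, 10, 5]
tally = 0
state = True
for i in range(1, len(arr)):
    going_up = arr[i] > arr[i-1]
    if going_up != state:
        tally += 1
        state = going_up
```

Count direction changes in [2, 6, 6, 5, 1, 10, 5]
`tally` takes the values: 0 → 1 → 2 → 3

Answer: 3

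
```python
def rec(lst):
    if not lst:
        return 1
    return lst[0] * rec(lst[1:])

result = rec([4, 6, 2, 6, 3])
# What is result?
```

Product over [4, 6, 2, 6, 3] = 4 * 6 * 2 * 6 * 3 = 864

Answer: 864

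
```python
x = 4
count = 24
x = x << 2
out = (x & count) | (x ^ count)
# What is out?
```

Trace:
`x = 4` → x = 4
`count = 24` → count = 24
`x = x << 2` → x = 16
`out = (x & count) | (x ^ count)` → out = 24
So out = 24

Answer: 24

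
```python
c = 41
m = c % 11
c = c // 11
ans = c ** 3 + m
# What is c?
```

Trace:
`c = 41` → c = 41
`m = c % 11` → m = 8
`c = c // 11` → c = 3
`ans = c ** 3 + m` → ans = 35
So c = 3

Answer: 3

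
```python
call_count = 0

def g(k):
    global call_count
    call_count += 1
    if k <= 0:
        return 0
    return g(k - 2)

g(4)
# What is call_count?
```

Linear recursion stepping by 2: 3 calls from k=4 down to ≤0.

Answer: 3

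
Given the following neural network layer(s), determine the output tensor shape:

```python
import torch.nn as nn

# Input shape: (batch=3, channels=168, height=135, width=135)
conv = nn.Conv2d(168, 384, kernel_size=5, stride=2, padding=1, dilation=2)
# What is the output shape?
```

Input: (3, 168, 135, 135) -> Output: (3, 384, 65, 65)

Answer: (3, 384, 65, 65)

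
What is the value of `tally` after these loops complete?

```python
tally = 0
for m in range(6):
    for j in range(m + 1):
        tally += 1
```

Triangle: 1 + 2 + ... + 6
`tally` takes the values: 0 → 1 → 2 → 3 → 4 → 5 → 6 → 7 → 8 → 9 → 10 → 11 → 12 → 13 → 14 → 15 → 16 → 17 → 18 → 19 → 20 → 21

Answer: 21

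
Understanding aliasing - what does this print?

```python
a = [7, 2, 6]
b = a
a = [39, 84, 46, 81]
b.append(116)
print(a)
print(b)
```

Key concept: rebinding vs mutation: a is rebound to a new list, b still points at the original.
Step by step:
`a = [7, 2, 6]` → a = [7, 2, 6]
`b = a` → b = [7, 2, 6] (same object as a)
`a = [39, 84, 46, 81]` → a = [39, 84, 46, 81]
`b.append(116)` → b = [7, 2, 6, 116]
`print(a)` → prints [39, 84, 46, 81]
`print(b)` → prints [7, 2, 6, 116]

Answer:
[39, 84, 46, 81]
[7, 2, 6, 116]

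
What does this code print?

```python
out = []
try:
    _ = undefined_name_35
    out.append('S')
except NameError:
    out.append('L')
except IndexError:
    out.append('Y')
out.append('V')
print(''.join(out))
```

Execution trace: 'L' (except NameError) → 'V' (after the try/except). Output: LV

Answer: LV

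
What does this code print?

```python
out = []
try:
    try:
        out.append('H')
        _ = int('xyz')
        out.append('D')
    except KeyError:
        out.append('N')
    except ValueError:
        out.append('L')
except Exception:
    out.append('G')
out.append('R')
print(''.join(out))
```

Execution trace: 'H' (inner try body) → 'L' (inner except ValueError) → 'R' (after the try/except). Output: HLR

Answer: HLR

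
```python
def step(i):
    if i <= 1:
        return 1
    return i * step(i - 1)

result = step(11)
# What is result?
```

step(11) = 11 * 10 * 9 * 8 * 7 * 6 * 5 * 4 * 3 * 2 * 1 = 39916800

Answer: 39916800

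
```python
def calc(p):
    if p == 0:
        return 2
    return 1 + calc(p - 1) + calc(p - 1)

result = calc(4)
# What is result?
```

calc(p) = 1 + 2·calc(p-1), calc(0)=2. Closed form: (2+1)·2^4 - 1 = 47.

Answer: 47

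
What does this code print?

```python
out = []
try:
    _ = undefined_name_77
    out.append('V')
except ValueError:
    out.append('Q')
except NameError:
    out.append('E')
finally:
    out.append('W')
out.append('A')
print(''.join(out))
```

Execution trace: 'E' (except NameError) → 'W' (finally) → 'A' (after the try/except). Output: EWA

Answer: EWA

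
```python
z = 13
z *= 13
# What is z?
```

Trace:
`z = 13` → z = 13
`z *= 13` → z = 169
So z = 169

Answer: 169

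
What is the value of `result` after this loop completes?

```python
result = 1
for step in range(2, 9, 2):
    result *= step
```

Product of even numbers 2 to 8
`result` takes the values: 1 → 2 → 8 → 48 → 384

Answer: 384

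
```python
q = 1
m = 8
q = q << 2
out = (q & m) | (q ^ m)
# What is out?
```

Trace:
`q = 1` → q = 1
`m = 8` → m = 8
`q = q << 2` → q = 4
`out = (q & m) | (q ^ m)` → out = 12
So out = 12

Answer: 12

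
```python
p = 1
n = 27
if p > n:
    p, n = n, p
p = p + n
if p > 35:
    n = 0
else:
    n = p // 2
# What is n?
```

Trace:
`p = 1` → p = 1
`n = 27` → n = 27
`if p > n: ...` → p > n is False → no variable changes
`p = p + n` → p = 28
`if p > 35: ...` → p > 35 is False, take else branch → n = 14
So n = 14

Answer: 14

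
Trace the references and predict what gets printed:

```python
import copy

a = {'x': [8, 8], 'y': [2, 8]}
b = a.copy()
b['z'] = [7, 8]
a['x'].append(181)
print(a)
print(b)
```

Key concept: shallow copy of dict with mutable values.
Step by step:
`a = {'x': [8, 8], 'y': [2, 8]}` → a = {'x': [8, 8], 'y': [2, 8]}
`b = a.copy()` → b = {'x': [8, 8], 'y': [2, 8]}
`b['z'] = [7, 8]` → b = {'x': [8, 8], 'y': [2, 8], 'z': [7, 8]}
`a['x'].append(181)` → a = {'x': [8, 8, 181], 'y': [2, 8]}; b = {'x': [8, 8, 181], 'y': [2, 8], 'z': [7, 8]}
`print(a)` → prints {'x': [8, 8, 181], 'y': [2, 8]}
`print(b)` → prints {'x': [8, 8, 181], 'y': [2, 8], 'z': [7, 8]}

Answer:
{'x': [8, 8, 181], 'y': [2, 8]}
{'x': [8, 8, 181], 'y': [2, 8], 'z': [7, 8]}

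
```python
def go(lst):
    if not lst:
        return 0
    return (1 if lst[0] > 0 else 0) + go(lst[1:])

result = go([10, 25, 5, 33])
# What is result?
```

Count of positive elements in [10, 25, 5, 33] = 4

Answer: 4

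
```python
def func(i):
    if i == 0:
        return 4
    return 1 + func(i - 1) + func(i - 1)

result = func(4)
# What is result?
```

func(i) = 1 + 2·func(i-1), func(0)=4. Closed form: (4+1)·2^4 - 1 = 79.

Answer: 79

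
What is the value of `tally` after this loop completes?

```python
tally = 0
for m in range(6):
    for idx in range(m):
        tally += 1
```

Triangle number: 0+1+2+...+5
`tally` takes the values: 0 → 1 → 2 → 3 → 4 → 5 → 6 → 7 → 8 → 9 → 10 → 11 → 12 → 13 → 14 → 15

Answer: 15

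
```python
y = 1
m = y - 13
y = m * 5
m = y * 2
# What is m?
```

Trace:
`y = 1` → y = 1
`m = y - 13` → m = -12
`y = m * 5` → y = -60
`m = y * 2` → m = -120
So m = -120

Answer: -120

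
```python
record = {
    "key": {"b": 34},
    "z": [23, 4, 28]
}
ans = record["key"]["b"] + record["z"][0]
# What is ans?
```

Trace:
`record = { ...` → record = {'key': {'b': 34}, 'z': [23, 4, 28]}
`ans = record["key"]["b"] + record["z"][0]` → ans = 57
So ans = 57

Answer: 57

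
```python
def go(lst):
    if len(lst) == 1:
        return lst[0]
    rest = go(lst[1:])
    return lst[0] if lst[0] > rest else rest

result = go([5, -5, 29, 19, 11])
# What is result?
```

Recursive max over [5, -5, 29, 19, 11] = 29

Answer: 29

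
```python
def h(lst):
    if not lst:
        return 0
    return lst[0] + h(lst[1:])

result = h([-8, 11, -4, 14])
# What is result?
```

(-8) + 11 + (-4) + 14 + 0 = 13

Answer: 13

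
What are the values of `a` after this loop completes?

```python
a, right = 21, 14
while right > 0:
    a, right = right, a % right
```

GCD of 21 and 14
`a` takes the values: 21 → 14 → 7

Answer: 7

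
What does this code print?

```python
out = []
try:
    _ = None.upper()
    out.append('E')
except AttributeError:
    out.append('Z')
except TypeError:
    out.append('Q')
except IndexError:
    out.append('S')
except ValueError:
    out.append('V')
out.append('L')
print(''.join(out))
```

Execution trace: 'Z' (except AttributeError) → 'L' (after the try/except). Output: ZL

Answer: ZL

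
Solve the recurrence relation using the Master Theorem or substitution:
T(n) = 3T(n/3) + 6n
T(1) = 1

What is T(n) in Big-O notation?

By Master Theorem: a=3, b=3, f(n)=6n. Since log_3(3) = 1 and f(n) = Θ(n^1), Case 2 applies. T(n) = O(n log n).

Answer: O(n log n)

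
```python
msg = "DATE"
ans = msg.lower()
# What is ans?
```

Trace:
`msg = "DATE"` → msg = 'DATE'
`ans = msg.lower()` → ans = 'date'
So ans = 'date'

Answer: 'date'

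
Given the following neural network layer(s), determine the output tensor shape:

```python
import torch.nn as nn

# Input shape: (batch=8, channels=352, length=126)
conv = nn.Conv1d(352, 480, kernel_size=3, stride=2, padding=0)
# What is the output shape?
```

Input: (8, 352, 126) -> Output: (8, 480, 62)

Answer: (8, 480, 62)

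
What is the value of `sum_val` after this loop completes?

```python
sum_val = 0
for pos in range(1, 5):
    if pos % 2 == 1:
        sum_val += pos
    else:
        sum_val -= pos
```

Add odd, subtract even
`sum_val` takes the values: 0 → 1 → -1 → 2 → -2

Answer: -2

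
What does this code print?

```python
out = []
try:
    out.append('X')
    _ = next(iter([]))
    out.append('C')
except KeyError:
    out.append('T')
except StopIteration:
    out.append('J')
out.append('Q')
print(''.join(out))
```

Execution trace: 'X' (try body) → 'J' (except StopIteration) → 'Q' (after the try/except). Output: XJQ

Answer: XJQ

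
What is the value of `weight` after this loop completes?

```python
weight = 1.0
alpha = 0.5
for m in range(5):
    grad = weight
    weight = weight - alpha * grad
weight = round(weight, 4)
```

Gradient descent: w = 1.0 * (1 - 0.5)^5
`weight` takes the values: 1.0 → 0.5 → 0.25 → 0.125 → 0.0625 → 0.03125 → 0.0312

Answer: 0.0312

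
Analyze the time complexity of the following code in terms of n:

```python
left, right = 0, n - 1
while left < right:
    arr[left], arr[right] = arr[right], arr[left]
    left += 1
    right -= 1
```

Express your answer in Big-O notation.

This is In-place array reversal. Time complexity: O(n).

Answer: O(n)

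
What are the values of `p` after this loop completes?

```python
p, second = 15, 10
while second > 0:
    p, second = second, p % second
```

GCD of 15 and 10
`p` takes the values: 15 → 10 → 5

Answer: 5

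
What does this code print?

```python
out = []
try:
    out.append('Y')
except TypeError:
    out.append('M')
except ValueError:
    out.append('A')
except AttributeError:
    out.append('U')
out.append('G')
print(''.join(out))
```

Execution trace: 'Y' (try body, no exception) → 'G' (after the try/except). Output: YG

Answer: YG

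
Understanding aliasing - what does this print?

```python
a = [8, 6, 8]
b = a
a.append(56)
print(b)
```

Key concept: basic list aliasing.
Step by step:
`a = [8, 6, 8]` → a = [8, 6, 8]
`b = a` → b = [8, 6, 8] (same object as a)
`a.append(56)` → a = [8, 6, 8, 56] (same object as b); b = [8, 6, 8, 56] (same object as a)
`print(b)` → prints [8, 6, 8, 56]

Answer: [8, 6, 8, 56]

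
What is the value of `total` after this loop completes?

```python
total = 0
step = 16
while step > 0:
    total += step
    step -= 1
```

Sum 16 down to 1
`total` takes the values: 0 → 16 → 31 → 45 → 58 → 70 → 81 → 91 → 100 → 108 → 115 → 121 → 126 → 130 → 133 → 135 → 136

Answer: 136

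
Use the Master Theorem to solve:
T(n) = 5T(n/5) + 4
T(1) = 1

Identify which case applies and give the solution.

a=5, b=5, f(n)=4. log_5(5) = 1. Since c=0 < 1, Case 1 applies: T(n) = Θ(n^log_b(a)) = O(n).

Answer: O(n) - Case 1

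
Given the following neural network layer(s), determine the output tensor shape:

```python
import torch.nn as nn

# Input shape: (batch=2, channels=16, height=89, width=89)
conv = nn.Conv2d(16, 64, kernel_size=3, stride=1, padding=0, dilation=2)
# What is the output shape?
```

Input: (2, 16, 89, 89) -> Output: (2, 64, 85, 85)

Answer: (2, 64, 85, 85)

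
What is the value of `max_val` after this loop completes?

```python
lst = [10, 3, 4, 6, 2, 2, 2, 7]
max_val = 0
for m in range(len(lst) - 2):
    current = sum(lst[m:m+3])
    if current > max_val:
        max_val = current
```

Max sum of 3-element window in [10, 3, 4, 6, 2, 2, 2, 7]
`max_val` takes the values: 0 → 17

Answer: 17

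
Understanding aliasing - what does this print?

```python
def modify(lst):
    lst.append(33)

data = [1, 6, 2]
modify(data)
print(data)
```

Key concept: function modifies passed list.
Step by step:
`data = [1, 6, 2]` → data = [1, 6, 2]
`modify(data)` → data = [1, 6, 2, 33]
`print(data)` → prints [1, 6, 2, 33]

Answer: [1, 6, 2, 33]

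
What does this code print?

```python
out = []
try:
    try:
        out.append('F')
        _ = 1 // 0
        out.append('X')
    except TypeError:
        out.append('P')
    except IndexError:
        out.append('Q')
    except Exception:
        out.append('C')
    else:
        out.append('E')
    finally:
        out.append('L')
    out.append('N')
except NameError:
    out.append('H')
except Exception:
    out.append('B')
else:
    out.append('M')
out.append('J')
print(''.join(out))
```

Execution trace: 'F' (inner try body) → 'C' (inner except Exception) → 'L' (inner finally) → 'N' (try body, no exception) → 'M' (else) → 'J' (after the try/except). Output: FCLNMJ

Answer: FCLNMJ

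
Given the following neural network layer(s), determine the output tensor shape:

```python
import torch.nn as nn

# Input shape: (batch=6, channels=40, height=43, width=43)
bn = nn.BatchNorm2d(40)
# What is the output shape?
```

Input: (6, 40, 43, 43) -> Output: (6, 40, 43, 43)

Answer: (6, 40, 43, 43)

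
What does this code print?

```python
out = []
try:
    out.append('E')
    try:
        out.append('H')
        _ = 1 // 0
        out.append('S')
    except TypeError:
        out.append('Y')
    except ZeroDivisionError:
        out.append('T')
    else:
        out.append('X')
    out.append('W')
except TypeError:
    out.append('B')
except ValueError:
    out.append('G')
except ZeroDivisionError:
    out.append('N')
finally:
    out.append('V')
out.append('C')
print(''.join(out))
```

Execution trace: 'E' (try body) → 'H' (inner try body) → 'T' (inner except ZeroDivisionError) → 'W' (try body, no exception) → 'V' (finally) → 'C' (after the try/except). Output: EHTWVC

Answer: EHTWVC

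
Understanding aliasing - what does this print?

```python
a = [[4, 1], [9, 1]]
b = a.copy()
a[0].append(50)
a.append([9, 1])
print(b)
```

Key concept: shallow copy with nested lists.
Step by step:
`a = [[4, 1], [9, 1]]` → a = [[4, 1], [9, 1]]
`b = a.copy()` → b = [[4, 1], [9, 1]]
`a[0].append(50)` → a = [[4, 1, 50], [9, 1]]; b = [[4, 1, 50], [9, 1]]
`a.append([9, 1])` → a = [[4, 1, 50], [9, 1], [9, 1]]
`print(b)` → prints [[4, 1, 50], [9, 1]]

Answer: [[4, 1, 50], [9, 1]]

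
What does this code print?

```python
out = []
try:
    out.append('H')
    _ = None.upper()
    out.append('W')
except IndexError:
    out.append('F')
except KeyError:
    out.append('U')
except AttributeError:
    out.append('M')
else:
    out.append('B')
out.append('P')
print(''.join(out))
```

Execution trace: 'H' (try body) → 'M' (except AttributeError) → 'P' (after the try/except). Output: HMP

Answer: HMP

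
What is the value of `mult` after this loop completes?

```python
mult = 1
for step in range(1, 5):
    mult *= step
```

4! = 24
`mult` takes the values: 1 → 2 → 6 → 24

Answer: 24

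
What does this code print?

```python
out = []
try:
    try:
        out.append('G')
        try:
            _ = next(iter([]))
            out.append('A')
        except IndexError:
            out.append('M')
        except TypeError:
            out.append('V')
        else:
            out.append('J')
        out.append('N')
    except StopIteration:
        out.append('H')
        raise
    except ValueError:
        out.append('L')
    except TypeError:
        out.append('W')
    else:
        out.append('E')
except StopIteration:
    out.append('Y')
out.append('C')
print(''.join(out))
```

Execution trace: 'G' (try body) → 'H' (except StopIteration) → 'Y' (outer except StopIteration) → 'C' (after the try/except). Output: GHYC

Answer: GHYC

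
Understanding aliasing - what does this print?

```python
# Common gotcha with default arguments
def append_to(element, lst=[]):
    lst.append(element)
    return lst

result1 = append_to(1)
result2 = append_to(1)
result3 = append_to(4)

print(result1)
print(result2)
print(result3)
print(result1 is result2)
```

Key concept: mutable default argument gotcha.
Step by step:
`result1 = append_to(1)` → result1 = [1]
`result2 = append_to(1)` → result1 = [1, 1] (same object as result2); result2 = [1, 1] (same object as result1)
`result3 = append_to(4)` → result1 = [1, 1, 4] (same object as result2, result3); result2 = [1, 1, 4] (same object as result1, result3); result3 = [1, 1, 4] (same object as result1, result2)
`print(result1)` → prints [1, 1, 4]
`print(result2)` → prints [1, 1, 4]
`print(result3)` → prints [1, 1, 4]
`print(result1 is result2)` → prints True

Answer:
[1, 1, 4]
[1, 1, 4]
[1, 1, 4]
True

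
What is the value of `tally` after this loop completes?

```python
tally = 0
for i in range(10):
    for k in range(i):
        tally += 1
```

Triangle number: 0+1+2+...+9
`tally` takes the values: 0 → 1 → 2 → 3 → 4 → 5 → 6 → 7 → 8 → 9 → 10 → 11 → 12 → 13 → 14 → 15 → 16 → 17 → 18 → 19 → 20 → 21 → 22 → 23 → 24 → 25 → 26 → 27 → 28 → 29 → … → 41 → 42 → 43 → 44 → 45

Answer: 45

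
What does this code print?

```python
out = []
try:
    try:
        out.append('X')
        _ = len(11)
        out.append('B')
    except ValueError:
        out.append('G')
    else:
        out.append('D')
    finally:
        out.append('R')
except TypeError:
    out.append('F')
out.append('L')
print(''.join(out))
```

Execution trace: 'X' (try body) → 'R' (finally) → 'F' (outer except TypeError) → 'L' (after the try/except). Output: XRFL

Answer: XRFL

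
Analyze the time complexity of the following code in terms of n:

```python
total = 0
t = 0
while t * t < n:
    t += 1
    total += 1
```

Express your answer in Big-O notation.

Each loop level contributes: √n. Multiplying the contributions gives O(√n).

Answer: O(√n)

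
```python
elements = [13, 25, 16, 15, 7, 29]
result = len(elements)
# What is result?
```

Trace:
`elements = [13, 25, 16, 15, 7, 29]` → elements = [13, 25, 16, 15, 7, 29]
`result = len(elements)` → result = 6
So result = 6

Answer: 6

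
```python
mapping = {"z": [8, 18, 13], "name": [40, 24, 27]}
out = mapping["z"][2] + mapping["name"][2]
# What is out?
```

Trace:
`mapping = {"z": [8, 18, 13], "name": [40, 24, 27]}` → mapping = {'z': [8, 18, 13], 'name': [40, 24, 27]}
`out = mapping["z"][2] + mapping["name"][2]` → out = 40
So out = 40

Answer: 40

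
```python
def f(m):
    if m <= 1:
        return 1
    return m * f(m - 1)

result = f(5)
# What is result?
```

f(5) = 5 * 4 * 3 * 2 * 1 = 120

Answer: 120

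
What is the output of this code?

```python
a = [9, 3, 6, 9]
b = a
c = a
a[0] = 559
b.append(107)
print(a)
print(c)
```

Key concept: multiple aliases.
Step by step:
`a = [9, 3, 6, 9]` → a = [9, 3, 6, 9]
`b = a` → b = [9, 3, 6, 9] (same object as a)
`c = a` → c = [9, 3, 6, 9] (same object as a, b)
`a[0] = 559` → a = [559, 3, 6, 9] (same object as b, c); b = [559, 3, 6, 9] (same object as a, c); c = [559, 3, 6, 9] (same object as a, b)
`b.append(107)` → a = [559, 3, 6, 9, 107] (same object as b, c); b = [559, 3, 6, 9, 107] (same object as a, c); c = [559, 3, 6, 9, 107] (same object as a, b)
`print(a)` → prints [559, 3, 6, 9, 107]
`print(c)` → prints [559, 3, 6, 9, 107]

Answer:
[559, 3, 6, 9, 107]
[559, 3, 6, 9, 107]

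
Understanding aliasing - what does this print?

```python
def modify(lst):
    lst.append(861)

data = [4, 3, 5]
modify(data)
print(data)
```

Key concept: function modifies passed list.
Step by step:
`data = [4, 3, 5]` → data = [4, 3, 5]
`modify(data)` → data = [4, 3, 5, 861]
`print(data)` → prints [4, 3, 5, 861]

Answer: [4, 3, 5, 861]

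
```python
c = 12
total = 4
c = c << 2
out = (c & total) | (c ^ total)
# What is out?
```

Trace:
`c = 12` → c = 12
`total = 4` → total = 4
`c = c << 2` → c = 48
`out = (c & total) | (c ^ total)` → out = 52
So out = 52

Answer: 52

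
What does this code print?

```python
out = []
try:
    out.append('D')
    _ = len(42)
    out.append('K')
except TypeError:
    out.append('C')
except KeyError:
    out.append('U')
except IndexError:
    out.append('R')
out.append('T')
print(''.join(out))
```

Execution trace: 'D' (try body) → 'C' (except TypeError) → 'T' (after the try/except). Output: DCT

Answer: DCT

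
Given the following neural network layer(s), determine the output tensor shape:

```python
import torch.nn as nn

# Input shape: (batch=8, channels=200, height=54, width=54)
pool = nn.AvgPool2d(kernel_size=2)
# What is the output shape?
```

Input: (8, 200, 54, 54) -> Output: (8, 200, 27, 27)

Answer: (8, 200, 27, 27)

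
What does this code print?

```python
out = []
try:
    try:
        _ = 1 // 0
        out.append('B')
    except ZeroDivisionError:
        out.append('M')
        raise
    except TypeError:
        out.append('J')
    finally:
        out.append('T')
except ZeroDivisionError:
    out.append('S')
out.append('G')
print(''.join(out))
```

Execution trace: 'M' (inner except ZeroDivisionError) → 'T' (inner finally) → 'S' (outer except ZeroDivisionError) → 'G' (after the try/except). Output: MTSG

Answer: MTSG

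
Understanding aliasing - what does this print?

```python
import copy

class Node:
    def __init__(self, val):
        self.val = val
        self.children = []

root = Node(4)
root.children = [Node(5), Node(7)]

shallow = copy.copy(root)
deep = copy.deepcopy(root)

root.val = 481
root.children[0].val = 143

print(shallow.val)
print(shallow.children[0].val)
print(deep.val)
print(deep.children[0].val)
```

Key concept: deep copy with custom objects.
Step by step:
`root = Node(4)` → root = Node(val=4, children=[])
`root.children = [Node(5), Node(7)]` → root = Node(val=4, children=[Node(val=5, children=[]), Node(val=7, children=[])])
`shallow = copy.copy(root)` → shallow = Node(val=4, children=[Node(val=5, children=[]), Node(val=7, children=[])])
`deep = copy.deepcopy(root)` → deep = Node(val=4, children=[Node(val=5, children=[]), Node(val=7, children=[])])
`root.val = 481` → root = Node(val=481, children=[Node(val=5, children=[]), Node(val=7, children=[])])
`root.children[0].val = 143` → root = Node(val=481, children=[Node(val=143, children=[]), Node(val=7, children=[])]); shallow = Node(val=4, children=[Node(val=143, children=[]), Node(val=7, children=[])])
`print(shallow.val)` → prints 4
`print(shallow.children[0].val)` → prints 143
`print(deep.val)` → prints 4
`print(deep.children[0].val)` → prints 5

Answer:
4
143
4
5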